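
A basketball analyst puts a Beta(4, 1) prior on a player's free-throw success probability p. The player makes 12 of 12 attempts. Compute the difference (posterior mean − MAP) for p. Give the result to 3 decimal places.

Posterior: Beta(4+12, 1+0) = Beta(16, 1).
Since β = 1 ≤ 1 and α > 1, the Beta density is monotone increasing on [0,1]; the mode is at 1.
Mean = 16/(16+1) = 0.941.
Difference = 0.941 − 1.000 = -0.059.
Mode > mean: the posterior has a left tail.

-0.059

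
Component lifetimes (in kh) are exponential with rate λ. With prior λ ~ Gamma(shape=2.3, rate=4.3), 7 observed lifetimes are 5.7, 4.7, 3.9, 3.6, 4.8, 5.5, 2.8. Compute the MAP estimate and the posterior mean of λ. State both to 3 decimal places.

MAP = 0.235, posterior mean = 0.263

Σ times = 31.0. Posterior: Gamma(shape = 2.3+7 = 9.3, rate = 4.3+31.0 = 35.3).
Mode = (α−1)/β = 8.3/35.3 = 0.235.
Mean = α/β = 9.3/35.3 = 0.263.
The mean is pulled above the mode by the posterior's right skew.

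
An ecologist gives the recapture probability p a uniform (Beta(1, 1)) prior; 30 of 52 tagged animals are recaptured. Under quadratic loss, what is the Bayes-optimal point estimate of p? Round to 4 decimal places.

Posterior: Beta(1+30, 1+22) = Beta(31, 23).
Mode = (31−1)/(31+23−2) = 30/52 = 0.5769.
With a flat prior the MAP equals the MLE, 30/52.
Mean = 31/(31+23) = 31/54 = 0.5741.
Quadratic loss ⇒ the optimal estimator is the posterior mean.

0.5741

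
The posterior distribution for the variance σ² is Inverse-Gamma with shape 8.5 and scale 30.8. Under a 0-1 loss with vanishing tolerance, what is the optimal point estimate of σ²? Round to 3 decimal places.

Mode = β/(α+1) = 30.8/9.5 = 3.242.
Mean = β/(α−1) = 30.8/7.5 = 4.107.
This is the posterior mode — the MAP estimate.

3.242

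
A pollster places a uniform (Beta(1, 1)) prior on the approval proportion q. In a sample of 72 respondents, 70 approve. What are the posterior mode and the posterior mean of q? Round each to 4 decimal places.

MAP: 0.9722. Posterior mean: 0.9595.

Posterior: Beta(1+70, 1+2) = Beta(71, 3).
Mode = (71−1)/(71+3−2) = 70/72 = 0.9722.
With a flat prior the MAP equals the MLE, 70/72.
Mean = 71/(71+3) = 71/74 = 0.9595.
Left-skewed posterior ⇒ mean < mode.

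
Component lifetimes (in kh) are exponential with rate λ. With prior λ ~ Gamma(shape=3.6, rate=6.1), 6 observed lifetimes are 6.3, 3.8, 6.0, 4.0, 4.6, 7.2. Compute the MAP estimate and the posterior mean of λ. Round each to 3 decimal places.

MAP = 0.226, posterior mean = 0.253

Σ times = 31.9. Posterior: Gamma(shape = 3.6+6 = 9.6, rate = 6.1+31.9 = 38.0).
Mode = (α−1)/β = 8.6/38.0 = 0.226.
Mean = α/β = 9.6/38.0 = 0.253.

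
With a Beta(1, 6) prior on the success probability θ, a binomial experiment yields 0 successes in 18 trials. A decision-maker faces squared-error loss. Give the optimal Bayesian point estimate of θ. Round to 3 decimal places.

Posterior: Beta(1+0, 6+18) = Beta(1, 24).
Since α = 1 ≤ 1 and β > 1, the Beta density is monotone decreasing on [0,1]; the mode is at 0.
Mean = 1/(1+24) = 0.040.
Squared-error loss ⇒ the optimal estimator is the posterior mean.

0.040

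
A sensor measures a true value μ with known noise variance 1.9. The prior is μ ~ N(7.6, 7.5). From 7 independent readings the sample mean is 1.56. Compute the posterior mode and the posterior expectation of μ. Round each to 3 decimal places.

MAP = 1.771, posterior mean = 1.771

Posterior for μ is Normal. Precision-weighted mean: (1/7.5·7.6 + 7/1.9·1.56) / (1/7.5 + 7/1.9) = 1.771.
A Normal posterior is symmetric, so mode = mean.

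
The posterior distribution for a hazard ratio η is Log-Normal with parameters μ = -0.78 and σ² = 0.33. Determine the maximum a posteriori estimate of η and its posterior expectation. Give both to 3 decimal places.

Mode = exp(μ − σ²) = exp(-1.11) = 0.330.
Mean = exp(μ + σ²/2) = exp(-0.615) = 0.541.

maximum a posteriori estimate = 0.330, posterior expectation = 0.541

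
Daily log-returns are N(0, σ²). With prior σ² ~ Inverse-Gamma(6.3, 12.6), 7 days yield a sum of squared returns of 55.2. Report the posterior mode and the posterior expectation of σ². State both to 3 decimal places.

Posterior: Inverse-Gamma(shape = 6.3+7/2 = 9.8, scale = 12.6+55.2/2 = 40.2).
Mode = β/(α+1) = 40.2/10.8 = 3.722.
Mean = β/(α−1) = 40.2/8.8 = 4.568.

σ²_MAP = 3.722, E[σ²|data] = 4.568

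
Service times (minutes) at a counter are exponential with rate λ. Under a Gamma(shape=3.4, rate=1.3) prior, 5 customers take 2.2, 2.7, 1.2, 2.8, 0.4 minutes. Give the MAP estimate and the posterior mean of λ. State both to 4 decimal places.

Σ times = 9.3. Posterior: Gamma(shape = 3.4+5 = 8.4, rate = 1.3+9.3 = 10.6).
Mode = (α−1)/β = 7.4/10.6 = 0.6981.
Mean = α/β = 8.4/10.6 = 0.7925.
Right-skewed posterior ⇒ mode < mean.

λ_MAP = 0.6981, E[λ|data] = 0.7925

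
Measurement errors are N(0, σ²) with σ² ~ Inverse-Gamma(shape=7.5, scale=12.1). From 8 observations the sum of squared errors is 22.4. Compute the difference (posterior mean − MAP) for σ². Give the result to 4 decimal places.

Posterior: Inverse-Gamma(shape = 7.5+8/2 = 11.5, scale = 12.1+22.4/2 = 23.3).
Mode = β/(α+1) = 23.3/12.5 = 1.8640.
Mean = β/(α−1) = 23.3/10.5 = 2.2190.
Difference = 2.2190 − 1.8640 = 0.3550.
Mean > mode: the posterior has a right tail.

0.3550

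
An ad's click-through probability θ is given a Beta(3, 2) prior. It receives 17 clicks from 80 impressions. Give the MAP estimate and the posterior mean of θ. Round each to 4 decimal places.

Posterior: Beta(3+17, 2+63) = Beta(20, 65).
Mode = (20−1)/(20+65−2) = 19/83 = 0.2289.
Mean = 20/(20+65) = 20/85 = 0.2353.

MAP estimate = 0.2289, posterior mean = 0.2353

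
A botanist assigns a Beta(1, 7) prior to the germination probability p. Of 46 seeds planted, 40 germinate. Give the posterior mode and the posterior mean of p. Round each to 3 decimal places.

MAP = 0.769; posterior mean = 0.759

Posterior: Beta(1+40, 7+6) = Beta(41, 13).
Mode = (41−1)/(41+13−2) = 40/52 = 0.769.
Mean = 41/(41+13) = 41/54 = 0.759.
The posterior is left-skewed, so the mode exceeds the mean.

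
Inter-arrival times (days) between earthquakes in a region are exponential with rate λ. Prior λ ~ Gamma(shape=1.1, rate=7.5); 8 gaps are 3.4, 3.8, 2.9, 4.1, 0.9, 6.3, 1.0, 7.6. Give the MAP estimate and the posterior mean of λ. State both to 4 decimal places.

Σ times = 30.0. Posterior: Gamma(shape = 1.1+8 = 9.1, rate = 7.5+30.0 = 37.5).
Mode = (α−1)/β = 8.1/37.5 = 0.2160.
Mean = α/β = 9.1/37.5 = 0.2427.
Mean > mode: the posterior has a right tail.

MAP: 0.2160. Posterior mean: 0.2427.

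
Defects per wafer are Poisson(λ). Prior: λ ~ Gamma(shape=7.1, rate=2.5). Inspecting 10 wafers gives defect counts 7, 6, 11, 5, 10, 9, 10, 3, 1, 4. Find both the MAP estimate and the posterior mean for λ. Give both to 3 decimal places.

Σ counts = 66. Posterior: Gamma(shape = 7.1+66 = 73.1, rate = 2.5+10 = 12.5).
Mode = (α−1)/β = 72.1/12.5 = 5.768.
Mean = α/β = 73.1/12.5 = 5.848.

MAP: 5.768. Posterior mean: 5.848.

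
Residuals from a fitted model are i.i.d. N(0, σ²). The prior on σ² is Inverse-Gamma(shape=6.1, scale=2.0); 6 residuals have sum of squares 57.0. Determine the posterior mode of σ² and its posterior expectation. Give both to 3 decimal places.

Posterior: Inverse-Gamma(shape = 6.1+6/2 = 9.1, scale = 2.0+57.0/2 = 30.5).
Mode = β/(α+1) = 30.5/10.1 = 3.020.
Mean = β/(α−1) = 30.5/8.1 = 3.765.

posterior mode = 3.020, posterior expectation = 3.765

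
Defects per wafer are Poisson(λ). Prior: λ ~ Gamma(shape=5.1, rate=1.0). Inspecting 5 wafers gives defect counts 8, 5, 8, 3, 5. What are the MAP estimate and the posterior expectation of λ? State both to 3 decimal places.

λ_MAP = 5.517, E[λ|data] = 5.683

Σ counts = 29. Posterior: Gamma(shape = 5.1+29 = 34.1, rate = 1.0+5 = 6.0).
Mode = (α−1)/β = 33.1/6.0 = 5.517.
Mean = α/β = 34.1/6.0 = 5.683.
Mean > mode: the posterior has a right tail.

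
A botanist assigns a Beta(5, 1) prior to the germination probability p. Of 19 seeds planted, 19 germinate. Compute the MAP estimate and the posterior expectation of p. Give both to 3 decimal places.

p_MAP = 1.000, E[p|data] = 0.960

Posterior: Beta(5+19, 1+0) = Beta(24, 1).
Since β = 1 ≤ 1 and α > 1, the Beta density is monotone increasing on [0,1]; the mode is at 1.
Mean = 24/(24+1) = 0.960.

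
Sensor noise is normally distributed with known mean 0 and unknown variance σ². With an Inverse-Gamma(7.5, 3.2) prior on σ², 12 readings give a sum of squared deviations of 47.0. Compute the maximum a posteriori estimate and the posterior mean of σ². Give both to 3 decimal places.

Posterior: Inverse-Gamma(shape = 7.5+12/2 = 13.5, scale = 3.2+47.0/2 = 26.7).
Mode = β/(α+1) = 26.7/14.5 = 1.841.
Mean = β/(α−1) = 26.7/12.5 = 2.136.

σ²_MAP = 1.841, E[σ²|data] = 2.136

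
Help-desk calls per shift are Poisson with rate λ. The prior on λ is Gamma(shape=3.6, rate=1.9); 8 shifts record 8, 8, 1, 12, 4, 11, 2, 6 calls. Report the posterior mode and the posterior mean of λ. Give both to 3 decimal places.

Σ counts = 52. Posterior: Gamma(shape = 3.6+52 = 55.6, rate = 1.9+8 = 9.9).
Mode = (α−1)/β = 54.6/9.9 = 5.515.
Mean = α/β = 55.6/9.9 = 5.616.
Mean > mode: the posterior has a right tail.

MAP = 5.515, posterior mean = 5.616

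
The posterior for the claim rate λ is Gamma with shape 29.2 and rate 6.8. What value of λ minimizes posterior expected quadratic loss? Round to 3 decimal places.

4.294

Mode = (α−1)/β = 28.2/6.8 = 4.147.
Mean = α/β = 29.2/6.8 = 4.294.
Quadratic loss ⇒ the optimal estimator is the posterior mean.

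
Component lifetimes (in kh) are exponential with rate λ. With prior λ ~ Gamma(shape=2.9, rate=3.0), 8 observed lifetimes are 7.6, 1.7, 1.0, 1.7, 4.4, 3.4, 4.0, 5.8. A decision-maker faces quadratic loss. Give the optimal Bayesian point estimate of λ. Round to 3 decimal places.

Σ times = 29.6. Posterior: Gamma(shape = 2.9+8 = 10.9, rate = 3.0+29.6 = 32.6).
Mode = (α−1)/β = 9.9/32.6 = 0.304.
Mean = α/β = 10.9/32.6 = 0.334.
Quadratic loss ⇒ the optimal estimator is the posterior mean.

0.334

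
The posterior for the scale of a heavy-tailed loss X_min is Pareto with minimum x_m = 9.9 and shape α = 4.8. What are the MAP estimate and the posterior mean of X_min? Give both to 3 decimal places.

MAP = 9.900; posterior mean = 12.505

The Pareto density is strictly decreasing on [x_m, ∞), so the mode is x_m = 9.900.
Mean = α·x_m/(α−1) = 4.8·9.9/3.8 = 12.505.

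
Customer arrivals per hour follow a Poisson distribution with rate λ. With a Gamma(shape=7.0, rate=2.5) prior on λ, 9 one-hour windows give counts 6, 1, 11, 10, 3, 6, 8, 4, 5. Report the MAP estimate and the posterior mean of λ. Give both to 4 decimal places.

Σ counts = 54. Posterior: Gamma(shape = 7.0+54 = 61.0, rate = 2.5+9 = 11.5).
Mode = (α−1)/β = 60.0/11.5 = 5.2174.
Mean = α/β = 61.0/11.5 = 5.3043.
The posterior is right-skewed, so the mean exceeds the mode.

MAP estimate = 5.2174, posterior mean = 5.3043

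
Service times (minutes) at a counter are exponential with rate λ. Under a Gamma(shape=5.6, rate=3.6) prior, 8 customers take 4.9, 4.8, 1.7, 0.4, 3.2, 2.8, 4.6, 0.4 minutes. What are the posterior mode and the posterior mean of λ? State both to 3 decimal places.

Σ times = 22.8. Posterior: Gamma(shape = 5.6+8 = 13.6, rate = 3.6+22.8 = 26.4).
Mode = (α−1)/β = 12.6/26.4 = 0.477.
Mean = α/β = 13.6/26.4 = 0.515.
Mean > mode: the posterior has a right tail.

posterior mode = 0.477, posterior mean = 0.515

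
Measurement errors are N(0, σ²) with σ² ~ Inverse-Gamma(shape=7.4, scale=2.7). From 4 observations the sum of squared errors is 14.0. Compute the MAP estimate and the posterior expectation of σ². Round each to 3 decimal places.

MAP = 0.933; posterior mean = 1.155

Posterior: Inverse-Gamma(shape = 7.4+4/2 = 9.4, scale = 2.7+14.0/2 = 9.7).
Mode = β/(α+1) = 9.7/10.4 = 0.933.
Mean = β/(α−1) = 9.7/8.4 = 1.155.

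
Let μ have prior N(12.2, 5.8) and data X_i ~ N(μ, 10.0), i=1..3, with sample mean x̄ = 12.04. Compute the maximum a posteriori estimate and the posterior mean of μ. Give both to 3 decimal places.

maximum a posteriori estimate = 12.098, posterior mean = 12.098

Posterior for μ is Normal. Precision-weighted mean: (1/5.8·12.2 + 3/10.0·12.04) / (1/5.8 + 3/10.0) = 12.098.
A Normal posterior is symmetric, so mode = mean.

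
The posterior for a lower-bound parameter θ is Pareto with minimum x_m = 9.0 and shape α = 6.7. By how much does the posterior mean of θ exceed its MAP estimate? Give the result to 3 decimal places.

The Pareto density is strictly decreasing on [x_m, ∞), so the mode is x_m = 9.000.
Mean = α·x_m/(α−1) = 6.7·9.0/5.7 = 10.579.
Difference = 10.579 − 9.000 = 1.579.

1.579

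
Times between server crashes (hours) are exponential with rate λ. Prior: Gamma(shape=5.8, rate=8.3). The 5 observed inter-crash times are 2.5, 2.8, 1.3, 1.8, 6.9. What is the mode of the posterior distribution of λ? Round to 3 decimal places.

Σ times = 15.3. Posterior: Gamma(shape = 5.8+5 = 10.8, rate = 8.3+15.3 = 23.6).
Mode = (α−1)/β = 9.8/23.6 = 0.415.
Mean = α/β = 10.8/23.6 = 0.458.
This is the posterior mode — the MAP estimate.

0.415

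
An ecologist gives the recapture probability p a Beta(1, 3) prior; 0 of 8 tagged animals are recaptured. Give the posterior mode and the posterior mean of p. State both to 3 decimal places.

Posterior: Beta(1+0, 3+8) = Beta(1, 11).
Since α = 1 ≤ 1 and β > 1, the Beta density is monotone decreasing on [0,1]; the mode is at 0.
Mean = 1/(1+11) = 0.083.
Mean > mode: the posterior has a right tail.

MAP = 0.000; posterior mean = 0.083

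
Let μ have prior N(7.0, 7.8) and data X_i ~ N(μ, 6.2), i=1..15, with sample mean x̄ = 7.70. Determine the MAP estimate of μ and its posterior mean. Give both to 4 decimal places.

MAP = 7.6648, posterior mean = 7.6648

Posterior for μ is Normal. Precision-weighted mean: (1/7.8·7.0 + 15/6.2·7.70) / (1/7.8 + 15/6.2) = 7.6648.
A Normal posterior is symmetric, so mode = mean.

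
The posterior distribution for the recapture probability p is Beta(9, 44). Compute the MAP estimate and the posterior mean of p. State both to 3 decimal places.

p_MAP = 0.157, E[p|data] = 0.170

Mode = (9−1)/(9+44−2) = 8/51 = 0.157.
Mean = 9/(9+44) = 9/53 = 0.170.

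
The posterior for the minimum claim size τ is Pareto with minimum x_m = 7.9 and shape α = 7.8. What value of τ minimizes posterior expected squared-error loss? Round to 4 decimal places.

The Pareto density is strictly decreasing on [x_m, ∞), so the mode is x_m = 7.9000.
Mean = α·x_m/(α−1) = 7.8·7.9/6.8 = 9.0618.
Squared-error loss ⇒ the optimal estimator is the posterior mean.

9.0618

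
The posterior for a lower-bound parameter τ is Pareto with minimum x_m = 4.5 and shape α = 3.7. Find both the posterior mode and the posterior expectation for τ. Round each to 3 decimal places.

MAP = 4.500; posterior mean = 6.167

The Pareto density is strictly decreasing on [x_m, ∞), so the mode is x_m = 4.500.
Mean = α·x_m/(α−1) = 3.7·4.5/2.7 = 6.167.
The posterior is right-skewed, so the mean exceeds the mode.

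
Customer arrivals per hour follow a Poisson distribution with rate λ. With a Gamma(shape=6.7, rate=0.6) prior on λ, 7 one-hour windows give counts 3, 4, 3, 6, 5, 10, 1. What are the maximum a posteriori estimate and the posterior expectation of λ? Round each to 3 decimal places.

Σ counts = 32. Posterior: Gamma(shape = 6.7+32 = 38.7, rate = 0.6+7 = 7.6).
Mode = (α−1)/β = 37.7/7.6 = 4.961.
Mean = α/β = 38.7/7.6 = 5.092.

MAP = 4.961, posterior mean = 5.092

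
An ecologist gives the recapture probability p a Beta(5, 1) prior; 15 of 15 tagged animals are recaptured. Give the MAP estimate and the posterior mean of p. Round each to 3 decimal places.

Posterior: Beta(5+15, 1+0) = Beta(20, 1).
Since β = 1 ≤ 1 and α > 1, the Beta density is monotone increasing on [0,1]; the mode is at 1.
Mean = 20/(20+1) = 0.952.

MAP: 1.000. Posterior mean: 0.952.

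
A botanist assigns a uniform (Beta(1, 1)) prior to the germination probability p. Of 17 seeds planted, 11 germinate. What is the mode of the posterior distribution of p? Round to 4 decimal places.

Posterior: Beta(1+11, 1+6) = Beta(12, 7).
Mode = (12−1)/(12+7−2) = 11/17 = 0.6471.
With a flat prior the MAP equals the MLE, 11/17.
Mean = 12/(12+7) = 12/19 = 0.6316.
This is the posterior mode — the MAP estimate.

0.6471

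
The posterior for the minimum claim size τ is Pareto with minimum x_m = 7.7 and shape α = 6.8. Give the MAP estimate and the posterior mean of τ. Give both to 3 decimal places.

MAP = 7.700, posterior mean = 9.028

The Pareto density is strictly decreasing on [x_m, ∞), so the mode is x_m = 7.700.
Mean = α·x_m/(α−1) = 6.8·7.7/5.8 = 9.028.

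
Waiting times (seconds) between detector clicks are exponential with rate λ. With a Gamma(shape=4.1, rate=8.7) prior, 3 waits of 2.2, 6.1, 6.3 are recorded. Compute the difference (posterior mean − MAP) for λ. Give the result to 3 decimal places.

Σ times = 14.6. Posterior: Gamma(shape = 4.1+3 = 7.1, rate = 8.7+14.6 = 23.3).
Mode = (α−1)/β = 6.1/23.3 = 0.262.
Mean = α/β = 7.1/23.3 = 0.305.
Difference = 0.305 − 0.262 = 0.043.

0.043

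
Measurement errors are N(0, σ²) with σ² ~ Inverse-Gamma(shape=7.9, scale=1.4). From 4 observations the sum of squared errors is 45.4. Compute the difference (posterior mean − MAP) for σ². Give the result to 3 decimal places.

0.497

Posterior: Inverse-Gamma(shape = 7.9+4/2 = 9.9, scale = 1.4+45.4/2 = 24.1).
Mode = β/(α+1) = 24.1/10.9 = 2.211.
Mean = β/(α−1) = 24.1/8.9 = 2.708.
Difference = 2.708 − 2.211 = 0.497.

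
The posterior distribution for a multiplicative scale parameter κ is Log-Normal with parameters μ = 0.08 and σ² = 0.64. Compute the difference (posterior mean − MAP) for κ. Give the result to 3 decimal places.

Mode = exp(μ − σ²) = exp(-0.56) = 0.571.
Mean = exp(μ + σ²/2) = exp(0.400) = 1.492.
Difference = 1.492 − 0.571 = 0.921.
Right-skewed posterior ⇒ mode < mean.

0.921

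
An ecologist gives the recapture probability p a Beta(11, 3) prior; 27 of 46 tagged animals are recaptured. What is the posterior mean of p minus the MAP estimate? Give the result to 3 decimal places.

Posterior: Beta(11+27, 3+19) = Beta(38, 22).
Mode = (38−1)/(38+22−2) = 37/58 = 0.638.
Mean = 38/(38+22) = 38/60 = 0.633.
Difference = 0.633 − 0.638 = -0.005.

-0.005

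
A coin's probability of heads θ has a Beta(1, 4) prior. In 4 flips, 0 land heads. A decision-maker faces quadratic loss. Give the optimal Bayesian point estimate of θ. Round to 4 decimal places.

0.1111

Posterior: Beta(1+0, 4+4) = Beta(1, 8).
Since α = 1 ≤ 1 and β > 1, the Beta density is monotone decreasing on [0,1]; the mode is at 0.
Mean = 1/(1+8) = 0.1111.
Quadratic loss ⇒ the optimal estimator is the posterior mean.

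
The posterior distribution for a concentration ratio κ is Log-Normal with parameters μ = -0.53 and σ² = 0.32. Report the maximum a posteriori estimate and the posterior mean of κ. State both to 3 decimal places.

MAP: 0.427. Posterior mean: 0.691.

Mode = exp(μ − σ²) = exp(-0.85) = 0.427.
Mean = exp(μ + σ²/2) = exp(-0.370) = 0.691.
Right-skewed posterior ⇒ mode < mean.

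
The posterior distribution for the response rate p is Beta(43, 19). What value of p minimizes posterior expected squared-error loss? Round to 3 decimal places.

Mode = (43−1)/(43+19−2) = 42/60 = 0.700.
Mean = 43/(43+19) = 43/62 = 0.694.
Squared-error loss ⇒ the optimal estimator is the posterior mean.

0.694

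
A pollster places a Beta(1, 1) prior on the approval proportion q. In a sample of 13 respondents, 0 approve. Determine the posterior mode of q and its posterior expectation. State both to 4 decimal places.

Posterior: Beta(1+0, 1+13) = Beta(1, 14).
Since α = 1 ≤ 1 and β > 1, the Beta density is monotone decreasing on [0,1]; the mode is at 0.
Mean = 1/(1+14) = 0.0667.
Right-skewed posterior ⇒ mode < mean.

MAP = 0.0000; posterior mean = 0.0667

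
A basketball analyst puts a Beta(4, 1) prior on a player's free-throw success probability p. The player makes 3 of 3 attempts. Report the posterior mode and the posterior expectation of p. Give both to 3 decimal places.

Posterior: Beta(4+3, 1+0) = Beta(7, 1).
Since β = 1 ≤ 1 and α > 1, the Beta density is monotone increasing on [0,1]; the mode is at 1.
Mean = 7/(7+1) = 0.875.

MAP: 1.000. Posterior mean: 0.875.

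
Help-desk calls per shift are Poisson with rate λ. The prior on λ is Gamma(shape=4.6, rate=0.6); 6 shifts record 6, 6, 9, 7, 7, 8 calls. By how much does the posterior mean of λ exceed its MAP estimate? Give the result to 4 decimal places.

0.1515

Σ counts = 43. Posterior: Gamma(shape = 4.6+43 = 47.6, rate = 0.6+6 = 6.6).
Mode = (α−1)/β = 46.6/6.6 = 7.0606.
Mean = α/β = 47.6/6.6 = 7.2121.
Difference = 7.2121 − 7.0606 = 0.1515.
The mean is pulled above the mode by the posterior's right skew.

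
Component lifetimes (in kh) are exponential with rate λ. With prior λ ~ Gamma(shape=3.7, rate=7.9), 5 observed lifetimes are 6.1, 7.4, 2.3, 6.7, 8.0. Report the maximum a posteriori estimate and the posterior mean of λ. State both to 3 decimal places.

λ_MAP = 0.201, E[λ|data] = 0.227

Σ times = 30.5. Posterior: Gamma(shape = 3.7+5 = 8.7, rate = 7.9+30.5 = 38.4).
Mode = (α−1)/β = 7.7/38.4 = 0.201.
Mean = α/β = 8.7/38.4 = 0.227.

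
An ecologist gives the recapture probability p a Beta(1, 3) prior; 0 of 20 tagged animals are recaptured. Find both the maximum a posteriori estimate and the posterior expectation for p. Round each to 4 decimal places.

Posterior: Beta(1+0, 3+20) = Beta(1, 23).
Since α = 1 ≤ 1 and β > 1, the Beta density is monotone decreasing on [0,1]; the mode is at 0.
Mean = 1/(1+23) = 0.0417.

MAP = 0.0000, posterior mean = 0.0417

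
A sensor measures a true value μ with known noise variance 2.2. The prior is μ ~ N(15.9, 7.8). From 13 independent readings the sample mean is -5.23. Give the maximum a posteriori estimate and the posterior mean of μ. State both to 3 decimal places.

Posterior for μ is Normal. Precision-weighted mean: (1/7.8·15.9 + 13/2.2·-5.23) / (1/7.8 + 13/2.2) = -4.781.
A Normal posterior is symmetric, so mode = mean.

MAP: -4.781. Posterior mean: -4.781.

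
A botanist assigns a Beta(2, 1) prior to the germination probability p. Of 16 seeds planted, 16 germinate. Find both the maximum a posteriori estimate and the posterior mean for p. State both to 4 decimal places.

Posterior: Beta(2+16, 1+0) = Beta(18, 1).
Since β = 1 ≤ 1 and α > 1, the Beta density is monotone increasing on [0,1]; the mode is at 1.
Mean = 18/(18+1) = 0.9474.

MAP: 1.0000. Posterior mean: 0.9474.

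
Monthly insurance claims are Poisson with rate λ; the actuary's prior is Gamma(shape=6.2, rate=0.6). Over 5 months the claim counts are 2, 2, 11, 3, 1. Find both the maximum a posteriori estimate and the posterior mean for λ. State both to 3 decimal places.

Σ counts = 19. Posterior: Gamma(shape = 6.2+19 = 25.2, rate = 0.6+5 = 5.6).
Mode = (α−1)/β = 24.2/5.6 = 4.321.
Mean = α/β = 25.2/5.6 = 4.500.

MAP = 4.321, posterior mean = 4.500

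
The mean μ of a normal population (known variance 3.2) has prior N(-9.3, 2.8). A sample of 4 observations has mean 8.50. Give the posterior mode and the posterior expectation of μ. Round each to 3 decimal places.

posterior mode = 4.544, posterior expectation = 4.544

Posterior for μ is Normal. Precision-weighted mean: (1/2.8·-9.3 + 4/3.2·8.50) / (1/2.8 + 4/3.2) = 4.544.
A Normal posterior is symmetric, so mode = mean.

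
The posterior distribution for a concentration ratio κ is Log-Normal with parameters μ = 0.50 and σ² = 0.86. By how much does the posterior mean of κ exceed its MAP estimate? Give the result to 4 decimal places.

1.8368

Mode = exp(μ − σ²) = exp(-0.36) = 0.6977.
Mean = exp(μ + σ²/2) = exp(0.930) = 2.5345.
Difference = 2.5345 − 0.6977 = 1.8368.
Right-skewed posterior ⇒ mode < mean.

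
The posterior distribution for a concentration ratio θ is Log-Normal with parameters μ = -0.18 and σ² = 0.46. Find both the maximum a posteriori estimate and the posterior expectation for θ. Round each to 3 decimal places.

Mode = exp(μ − σ²) = exp(-0.64) = 0.527.
Mean = exp(μ + σ²/2) = exp(0.050) = 1.051.

MAP: 0.527. Posterior mean: 1.051.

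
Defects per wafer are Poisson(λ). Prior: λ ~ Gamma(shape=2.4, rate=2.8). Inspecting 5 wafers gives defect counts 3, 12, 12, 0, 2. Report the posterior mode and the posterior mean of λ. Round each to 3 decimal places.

Σ counts = 29. Posterior: Gamma(shape = 2.4+29 = 31.4, rate = 2.8+5 = 7.8).
Mode = (α−1)/β = 30.4/7.8 = 3.897.
Mean = α/β = 31.4/7.8 = 4.026.
Mean > mode: the posterior has a right tail.

λ_MAP = 3.897, E[λ|data] = 4.026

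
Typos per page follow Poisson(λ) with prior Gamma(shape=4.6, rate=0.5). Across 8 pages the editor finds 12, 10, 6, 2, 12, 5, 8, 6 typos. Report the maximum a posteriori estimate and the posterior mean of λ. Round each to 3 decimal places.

Σ counts = 61. Posterior: Gamma(shape = 4.6+61 = 65.6, rate = 0.5+8 = 8.5).
Mode = (α−1)/β = 64.6/8.5 = 7.600.
Mean = α/β = 65.6/8.5 = 7.718.

MAP = 7.600, posterior mean = 7.718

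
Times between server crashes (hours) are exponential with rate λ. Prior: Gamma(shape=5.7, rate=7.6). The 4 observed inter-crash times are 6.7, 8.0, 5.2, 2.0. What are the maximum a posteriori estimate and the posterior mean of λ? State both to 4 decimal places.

Σ times = 21.9. Posterior: Gamma(shape = 5.7+4 = 9.7, rate = 7.6+21.9 = 29.5).
Mode = (α−1)/β = 8.7/29.5 = 0.2949.
Mean = α/β = 9.7/29.5 = 0.3288.

maximum a posteriori estimate = 0.2949, posterior mean = 0.3288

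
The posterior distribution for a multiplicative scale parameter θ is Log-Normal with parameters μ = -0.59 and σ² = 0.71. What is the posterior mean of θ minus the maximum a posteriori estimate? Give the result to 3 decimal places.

0.518

Mode = exp(μ − σ²) = exp(-1.30) = 0.273.
Mean = exp(μ + σ²/2) = exp(-0.235) = 0.791.
Difference = 0.791 − 0.273 = 0.518.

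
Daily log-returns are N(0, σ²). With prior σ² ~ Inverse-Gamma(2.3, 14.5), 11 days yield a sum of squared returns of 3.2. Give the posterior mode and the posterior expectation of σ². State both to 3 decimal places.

Posterior: Inverse-Gamma(shape = 2.3+11/2 = 7.8, scale = 14.5+3.2/2 = 16.1).
Mode = β/(α+1) = 16.1/8.8 = 1.830.
Mean = β/(α−1) = 16.1/6.8 = 2.368.

MAP = 1.830; posterior mean = 2.368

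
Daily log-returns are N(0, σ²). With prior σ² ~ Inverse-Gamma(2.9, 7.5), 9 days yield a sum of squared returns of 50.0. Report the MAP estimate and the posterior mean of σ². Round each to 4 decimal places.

MAP = 3.8690; posterior mean = 5.0781

Posterior: Inverse-Gamma(shape = 2.9+9/2 = 7.4, scale = 7.5+50.0/2 = 32.5).
Mode = β/(α+1) = 32.5/8.4 = 3.8690.
Mean = β/(α−1) = 32.5/6.4 = 5.0781.
The mean is pulled above the mode by the posterior's right skew.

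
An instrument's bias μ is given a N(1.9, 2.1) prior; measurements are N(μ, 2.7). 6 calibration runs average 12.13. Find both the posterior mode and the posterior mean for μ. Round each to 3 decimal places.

posterior mode = 10.325, posterior mean = 10.325

Posterior for μ is Normal. Precision-weighted mean: (1/2.1·1.9 + 6/2.7·12.13) / (1/2.1 + 6/2.7) = 10.325.
A Normal posterior is symmetric, so mode = mean.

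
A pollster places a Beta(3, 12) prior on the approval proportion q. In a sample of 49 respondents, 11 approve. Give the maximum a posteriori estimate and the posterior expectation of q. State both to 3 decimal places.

Posterior: Beta(3+11, 12+38) = Beta(14, 50).
Mode = (14−1)/(14+50−2) = 13/62 = 0.210.
Mean = 14/(14+50) = 14/64 = 0.219.
Right-skewed posterior ⇒ mode < mean.

MAP = 0.210, posterior mean = 0.219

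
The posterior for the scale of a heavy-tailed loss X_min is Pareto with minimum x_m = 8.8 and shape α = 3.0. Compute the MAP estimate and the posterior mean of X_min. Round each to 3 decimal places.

X_min_MAP = 8.800, E[X_min|data] = 13.200

The Pareto density is strictly decreasing on [x_m, ∞), so the mode is x_m = 8.800.
Mean = α·x_m/(α−1) = 3.0·8.8/2.0 = 13.200.
The posterior is right-skewed, so the mean exceeds the mode.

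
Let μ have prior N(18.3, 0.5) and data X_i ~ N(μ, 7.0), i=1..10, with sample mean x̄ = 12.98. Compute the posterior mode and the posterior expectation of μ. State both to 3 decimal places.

Posterior for μ is Normal. Precision-weighted mean: (1/0.5·18.3 + 10/7.0·12.98) / (1/0.5 + 10/7.0) = 16.083.
A Normal posterior is symmetric, so mode = mean.

μ_MAP = 16.083, E[μ|data] = 16.083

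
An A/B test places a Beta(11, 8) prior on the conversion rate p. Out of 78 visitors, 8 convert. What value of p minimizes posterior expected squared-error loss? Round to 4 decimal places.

Posterior: Beta(11+8, 8+70) = Beta(19, 78).
Mode = (19−1)/(19+78−2) = 18/95 = 0.1895.
Mean = 19/(19+78) = 19/97 = 0.1959.
Squared-error loss ⇒ the optimal estimator is the posterior mean.

0.1959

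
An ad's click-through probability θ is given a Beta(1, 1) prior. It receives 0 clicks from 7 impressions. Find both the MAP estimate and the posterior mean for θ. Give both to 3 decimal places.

Posterior: Beta(1+0, 1+7) = Beta(1, 8).
Since α = 1 ≤ 1 and β > 1, the Beta density is monotone decreasing on [0,1]; the mode is at 0.
Mean = 1/(1+8) = 0.111.

MAP = 0.000; posterior mean = 0.111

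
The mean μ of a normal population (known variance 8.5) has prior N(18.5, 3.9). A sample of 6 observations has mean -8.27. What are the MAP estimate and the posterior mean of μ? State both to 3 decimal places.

Posterior for μ is Normal. Precision-weighted mean: (1/3.9·18.5 + 6/8.5·-8.27) / (1/3.9 + 6/8.5) = -1.137.
A Normal posterior is symmetric, so mode = mean.

MAP = -1.137; posterior mean = -1.137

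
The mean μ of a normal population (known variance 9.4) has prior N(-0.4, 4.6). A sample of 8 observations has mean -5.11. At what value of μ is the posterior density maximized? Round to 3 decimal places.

-4.152

Posterior for μ is Normal. Precision-weighted mean: (1/4.6·-0.4 + 8/9.4·-5.11) / (1/4.6 + 8/9.4) = -4.152.
A Normal posterior is symmetric, so mode = mean.
This is the posterior mode — the MAP estimate.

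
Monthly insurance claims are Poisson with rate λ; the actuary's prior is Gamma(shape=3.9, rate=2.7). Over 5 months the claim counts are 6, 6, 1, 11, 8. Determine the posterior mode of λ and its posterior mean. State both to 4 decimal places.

MAP: 4.5325. Posterior mean: 4.6623.

Σ counts = 32. Posterior: Gamma(shape = 3.9+32 = 35.9, rate = 2.7+5 = 7.7).
Mode = (α−1)/β = 34.9/7.7 = 4.5325.
Mean = α/β = 35.9/7.7 = 4.6623.
Mean > mode: the posterior has a right tail.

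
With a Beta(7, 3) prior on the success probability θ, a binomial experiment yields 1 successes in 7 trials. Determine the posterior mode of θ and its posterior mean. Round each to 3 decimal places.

posterior mode = 0.467, posterior mean = 0.471

Posterior: Beta(7+1, 3+6) = Beta(8, 9).
Mode = (8−1)/(8+9−2) = 7/15 = 0.467.
Mean = 8/(8+9) = 8/17 = 0.471.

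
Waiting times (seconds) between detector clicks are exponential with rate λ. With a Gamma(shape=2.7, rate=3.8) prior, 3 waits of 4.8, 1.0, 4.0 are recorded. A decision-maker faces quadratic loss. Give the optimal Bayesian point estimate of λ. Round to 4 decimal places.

0.4191

Σ times = 9.8. Posterior: Gamma(shape = 2.7+3 = 5.7, rate = 3.8+9.8 = 13.6).
Mode = (α−1)/β = 4.7/13.6 = 0.3456.
Mean = α/β = 5.7/13.6 = 0.4191.
Quadratic loss ⇒ the optimal estimator is the posterior mean.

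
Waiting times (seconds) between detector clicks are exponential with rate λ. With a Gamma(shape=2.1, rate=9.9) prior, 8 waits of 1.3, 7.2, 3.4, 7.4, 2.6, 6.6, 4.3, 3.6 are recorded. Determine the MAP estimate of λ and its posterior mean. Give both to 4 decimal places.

Σ times = 36.4. Posterior: Gamma(shape = 2.1+8 = 10.1, rate = 9.9+36.4 = 46.3).
Mode = (α−1)/β = 9.1/46.3 = 0.1965.
Mean = α/β = 10.1/46.3 = 0.2181.

MAP = 0.1965, posterior mean = 0.2181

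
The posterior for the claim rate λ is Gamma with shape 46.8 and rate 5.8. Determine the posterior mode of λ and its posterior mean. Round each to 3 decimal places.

MAP = 7.897, posterior mean = 8.069

Mode = (α−1)/β = 45.8/5.8 = 7.897.
Mean = α/β = 46.8/5.8 = 8.069.
The posterior is right-skewed, so the mean exceeds the mode.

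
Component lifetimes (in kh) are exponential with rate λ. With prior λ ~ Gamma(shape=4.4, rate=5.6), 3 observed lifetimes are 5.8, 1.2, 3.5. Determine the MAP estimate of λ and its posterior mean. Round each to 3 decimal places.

Σ times = 10.5. Posterior: Gamma(shape = 4.4+3 = 7.4, rate = 5.6+10.5 = 16.1).
Mode = (α−1)/β = 6.4/16.1 = 0.398.
Mean = α/β = 7.4/16.1 = 0.460.

MAP: 0.398. Posterior mean: 0.460.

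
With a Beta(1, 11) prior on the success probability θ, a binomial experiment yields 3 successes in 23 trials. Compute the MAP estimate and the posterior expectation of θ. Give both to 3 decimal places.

MAP: 0.091. Posterior mean: 0.114.

Posterior: Beta(1+3, 11+20) = Beta(4, 31).
Mode = (4−1)/(4+31−2) = 3/33 = 0.091.
Mean = 4/(4+31) = 4/35 = 0.114.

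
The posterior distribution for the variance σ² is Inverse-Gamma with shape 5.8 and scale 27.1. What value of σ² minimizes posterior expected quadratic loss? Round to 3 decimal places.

Mode = β/(α+1) = 27.1/6.8 = 3.985.
Mean = β/(α−1) = 27.1/4.8 = 5.646.
Quadratic loss ⇒ the optimal estimator is the posterior mean.

5.646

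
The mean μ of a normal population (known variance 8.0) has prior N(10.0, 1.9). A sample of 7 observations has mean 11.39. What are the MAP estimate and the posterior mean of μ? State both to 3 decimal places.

MAP = 10.868, posterior mean = 10.868

Posterior for μ is Normal. Precision-weighted mean: (1/1.9·10.0 + 7/8.0·11.39) / (1/1.9 + 7/8.0) = 10.868.
A Normal posterior is symmetric, so mode = mean.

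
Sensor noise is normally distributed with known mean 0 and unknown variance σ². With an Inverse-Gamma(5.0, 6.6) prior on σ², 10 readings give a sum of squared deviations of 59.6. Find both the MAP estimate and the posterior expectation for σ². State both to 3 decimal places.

MAP: 3.309. Posterior mean: 4.044.

Posterior: Inverse-Gamma(shape = 5.0+10/2 = 10.0, scale = 6.6+59.6/2 = 36.4).
Mode = β/(α+1) = 36.4/11.0 = 3.309.
Mean = β/(α−1) = 36.4/9.0 = 4.044.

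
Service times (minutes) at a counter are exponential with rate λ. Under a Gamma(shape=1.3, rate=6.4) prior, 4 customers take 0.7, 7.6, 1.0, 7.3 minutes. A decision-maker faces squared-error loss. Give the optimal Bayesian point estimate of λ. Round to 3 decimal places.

0.230

Σ times = 16.6. Posterior: Gamma(shape = 1.3+4 = 5.3, rate = 6.4+16.6 = 23.0).
Mode = (α−1)/β = 4.3/23.0 = 0.187.
Mean = α/β = 5.3/23.0 = 0.230.
Squared-error loss ⇒ the optimal estimator is the posterior mean.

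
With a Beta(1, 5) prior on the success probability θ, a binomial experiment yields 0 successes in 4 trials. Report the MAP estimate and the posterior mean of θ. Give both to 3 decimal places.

Posterior: Beta(1+0, 5+4) = Beta(1, 9).
Since α = 1 ≤ 1 and β > 1, the Beta density is monotone decreasing on [0,1]; the mode is at 0.
Mean = 1/(1+9) = 0.100.
The mean is pulled above the mode by the posterior's right skew.

MAP = 0.000; posterior mean = 0.100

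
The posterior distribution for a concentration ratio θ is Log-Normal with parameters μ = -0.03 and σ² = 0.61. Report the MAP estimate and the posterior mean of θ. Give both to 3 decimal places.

Mode = exp(μ − σ²) = exp(-0.64) = 0.527.
Mean = exp(μ + σ²/2) = exp(0.275) = 1.317.
The mean is pulled above the mode by the posterior's right skew.

θ_MAP = 0.527, E[θ|data] = 1.317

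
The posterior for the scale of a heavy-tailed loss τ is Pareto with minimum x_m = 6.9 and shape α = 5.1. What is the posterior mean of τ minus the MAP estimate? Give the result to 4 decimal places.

1.6829

The Pareto density is strictly decreasing on [x_m, ∞), so the mode is x_m = 6.9000.
Mean = α·x_m/(α−1) = 5.1·6.9/4.1 = 8.5829.
Difference = 8.5829 − 6.9000 = 1.6829.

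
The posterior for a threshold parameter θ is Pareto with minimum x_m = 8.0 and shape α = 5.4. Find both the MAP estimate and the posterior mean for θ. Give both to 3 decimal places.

MAP = 8.000, posterior mean = 9.818

The Pareto density is strictly decreasing on [x_m, ∞), so the mode is x_m = 8.000.
Mean = α·x_m/(α−1) = 5.4·8.0/4.4 = 9.818.
Mean > mode: the posterior has a right tail.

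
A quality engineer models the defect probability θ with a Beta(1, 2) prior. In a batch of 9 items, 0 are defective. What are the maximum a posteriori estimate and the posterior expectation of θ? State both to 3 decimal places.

Posterior: Beta(1+0, 2+9) = Beta(1, 11).
Since α = 1 ≤ 1 and β > 1, the Beta density is monotone decreasing on [0,1]; the mode is at 0.
Mean = 1/(1+11) = 0.083.
Right-skewed posterior ⇒ mode < mean.

maximum a posteriori estimate = 0.000, posterior expectation = 0.083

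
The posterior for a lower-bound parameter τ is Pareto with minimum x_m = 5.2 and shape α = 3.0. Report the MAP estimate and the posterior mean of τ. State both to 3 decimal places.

The Pareto density is strictly decreasing on [x_m, ∞), so the mode is x_m = 5.200.
Mean = α·x_m/(α−1) = 3.0·5.2/2.0 = 7.800.

τ_MAP = 5.200, E[τ|data] = 7.800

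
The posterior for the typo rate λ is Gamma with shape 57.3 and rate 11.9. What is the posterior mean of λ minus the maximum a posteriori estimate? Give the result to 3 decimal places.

0.084

Mode = (α−1)/β = 56.3/11.9 = 4.731.
Mean = α/β = 57.3/11.9 = 4.815.
Difference = 4.815 − 4.731 = 0.084.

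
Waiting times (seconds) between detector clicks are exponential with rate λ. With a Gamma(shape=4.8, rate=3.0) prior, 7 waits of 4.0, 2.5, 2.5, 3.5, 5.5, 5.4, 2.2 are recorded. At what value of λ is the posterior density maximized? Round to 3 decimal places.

Σ times = 25.6. Posterior: Gamma(shape = 4.8+7 = 11.8, rate = 3.0+25.6 = 28.6).
Mode = (α−1)/β = 10.8/28.6 = 0.378.
Mean = α/β = 11.8/28.6 = 0.413.
This is the posterior mode — the MAP estimate.

0.378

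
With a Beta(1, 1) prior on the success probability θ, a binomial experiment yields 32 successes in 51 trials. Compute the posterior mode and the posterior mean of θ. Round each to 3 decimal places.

posterior mode = 0.627, posterior mean = 0.623

Posterior: Beta(1+32, 1+19) = Beta(33, 20).
Mode = (33−1)/(33+20−2) = 32/51 = 0.627.
Mean = 33/(33+20) = 33/53 = 0.623.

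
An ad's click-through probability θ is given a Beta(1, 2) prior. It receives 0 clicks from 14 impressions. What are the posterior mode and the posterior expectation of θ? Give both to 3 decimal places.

MAP: 0.000. Posterior mean: 0.059.

Posterior: Beta(1+0, 2+14) = Beta(1, 16).
Since α = 1 ≤ 1 and β > 1, the Beta density is monotone decreasing on [0,1]; the mode is at 0.
Mean = 1/(1+16) = 0.059.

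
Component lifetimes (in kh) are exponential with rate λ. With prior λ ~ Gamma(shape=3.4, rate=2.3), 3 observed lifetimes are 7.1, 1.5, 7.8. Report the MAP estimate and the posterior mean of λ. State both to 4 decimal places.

MAP: 0.2888. Posterior mean: 0.3422.

Σ times = 16.4. Posterior: Gamma(shape = 3.4+3 = 6.4, rate = 2.3+16.4 = 18.7).
Mode = (α−1)/β = 5.4/18.7 = 0.2888.
Mean = α/β = 6.4/18.7 = 0.3422.
The mean is pulled above the mode by the posterior's right skew.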